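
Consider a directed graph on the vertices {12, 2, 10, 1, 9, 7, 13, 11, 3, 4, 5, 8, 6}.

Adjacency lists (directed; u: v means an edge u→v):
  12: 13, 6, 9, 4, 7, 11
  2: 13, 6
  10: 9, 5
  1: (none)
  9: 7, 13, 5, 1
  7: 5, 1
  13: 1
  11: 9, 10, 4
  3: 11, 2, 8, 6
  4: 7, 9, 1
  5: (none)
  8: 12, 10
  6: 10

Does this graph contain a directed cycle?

DFS with white/gray/black marking, starting from 12:
12 gray
  13 gray
    1 gray
    1 black
  13 black
  6 gray
    10 gray
      9 gray
        7 gray
          5 gray
          5 black
          7→1: 1 black — skip
        7 black
        9→13: 13 black — skip
        9→5: 5 black — skip
        9→1: 1 black — skip
      9 black
      10→5: 5 black — skip
    10 black
  6 black
  12→9: 9 black — skip
  4 gray
    4→7: 7 black — skip
    4→9: 9 black — skip
    4→1: 1 black — skip
  4 black
  12→7: 7 black — skip
  11 gray
    11→9: 9 black — skip
    11→10: 10 black — skip
    11→4: 4 black — skip
  11 black
12 black
2 gray
  2→13: 13 black — skip
  2→6: 6 black — skip
2 black
3 gray
  3→11: 11 black — skip
  3→2: 2 black — skip
  8 gray
    8→12: 12 black — skip
    8→10: 10 black — skip
  8 black
  3→6: 6 black — skip
3 black
Every edge goes to a white or black vertex — no back edge, so the graph is acyclic.

No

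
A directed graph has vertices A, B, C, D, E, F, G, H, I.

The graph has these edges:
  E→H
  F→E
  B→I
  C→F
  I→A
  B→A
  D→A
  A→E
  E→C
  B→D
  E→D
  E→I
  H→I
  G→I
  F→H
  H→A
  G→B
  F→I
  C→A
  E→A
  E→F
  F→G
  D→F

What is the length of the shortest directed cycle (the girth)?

For each vertex v, BFS finds the shortest path from v back to v.
The shortest such closed walk is E → F → E, length 2.

2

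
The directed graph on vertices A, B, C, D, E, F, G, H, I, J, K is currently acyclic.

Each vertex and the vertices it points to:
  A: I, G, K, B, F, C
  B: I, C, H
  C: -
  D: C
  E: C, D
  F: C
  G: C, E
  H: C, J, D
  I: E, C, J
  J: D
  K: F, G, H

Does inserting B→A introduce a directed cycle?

Adding B→A creates a cycle iff A can already reach B.
Path from A: A → B.
So A → … → B → A is a cycle.

Yes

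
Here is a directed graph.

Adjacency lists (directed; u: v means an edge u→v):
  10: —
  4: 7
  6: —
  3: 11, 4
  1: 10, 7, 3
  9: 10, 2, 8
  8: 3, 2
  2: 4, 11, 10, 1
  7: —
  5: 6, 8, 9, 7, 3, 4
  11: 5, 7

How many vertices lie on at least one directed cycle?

A vertex is on a directed cycle iff it belongs to a strongly connected component of size ≥ 2 (or has a self-loop).
The vertices on cycles are {1, 2, 3, 5, 8, 9, 11} — 7 in total.

7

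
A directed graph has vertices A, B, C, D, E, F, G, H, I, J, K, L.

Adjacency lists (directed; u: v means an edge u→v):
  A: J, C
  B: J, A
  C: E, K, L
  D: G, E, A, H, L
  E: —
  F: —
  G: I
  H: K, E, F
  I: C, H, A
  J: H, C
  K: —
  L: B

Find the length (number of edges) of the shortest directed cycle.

For each vertex v, BFS finds the shortest path from v back to v.
The shortest such closed walk is L → B → J → C → L, length 4.

4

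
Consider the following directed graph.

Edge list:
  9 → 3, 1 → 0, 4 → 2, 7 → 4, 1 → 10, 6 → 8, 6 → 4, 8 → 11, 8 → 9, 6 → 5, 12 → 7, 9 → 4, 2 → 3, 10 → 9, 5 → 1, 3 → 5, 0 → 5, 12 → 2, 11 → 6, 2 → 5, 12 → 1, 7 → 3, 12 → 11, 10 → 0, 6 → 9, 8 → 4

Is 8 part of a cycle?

Yes

8 is on a cycle iff 8 can reach itself via ≥1 edge.
8 → 11 → 6 → 8 — yes.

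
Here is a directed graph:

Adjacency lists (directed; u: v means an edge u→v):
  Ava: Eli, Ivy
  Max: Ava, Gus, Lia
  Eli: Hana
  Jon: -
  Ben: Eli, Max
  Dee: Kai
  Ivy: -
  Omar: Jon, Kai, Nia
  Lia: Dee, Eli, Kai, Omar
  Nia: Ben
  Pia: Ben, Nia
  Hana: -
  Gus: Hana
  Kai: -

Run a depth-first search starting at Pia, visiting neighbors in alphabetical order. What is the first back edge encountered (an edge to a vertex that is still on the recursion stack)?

DFS from Pia (visiting neighbors in alphabetical order); mark gray on enter, black on exit:
Pia gray
  Ben gray
    Eli gray
      Hana gray
      Hana black
    Eli black
    Max gray
      Ava gray
        Ava→Eli: Eli black — skip
        Ivy gray
        Ivy black
      Ava black
      Gus gray
        Gus→Hana: Hana black — skip
      Gus black
      Lia gray
        Dee gray
          Kai gray
          Kai black
        Dee black
        Lia→Eli: Eli black — skip
        Lia→Kai: Kai black — skip
        Omar gray
          Jon gray
          Jon black
          Omar→Kai: Kai black — skip
          Nia gray
            Nia→Ben: Ben is gray → back edge
First back edge: Nia → Ben.

Nia->Ben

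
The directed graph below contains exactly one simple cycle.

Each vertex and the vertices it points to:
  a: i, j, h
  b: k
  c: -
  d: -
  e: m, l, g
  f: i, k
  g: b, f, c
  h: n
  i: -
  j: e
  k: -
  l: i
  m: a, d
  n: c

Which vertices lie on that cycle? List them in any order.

a, e, j, m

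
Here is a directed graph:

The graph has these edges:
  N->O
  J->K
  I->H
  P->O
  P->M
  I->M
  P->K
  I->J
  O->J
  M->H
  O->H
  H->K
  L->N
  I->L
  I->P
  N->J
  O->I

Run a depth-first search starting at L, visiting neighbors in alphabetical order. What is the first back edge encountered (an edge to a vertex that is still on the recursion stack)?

DFS from L (visiting neighbors in alphabetical order); mark gray on enter, black on exit:
L gray
  N gray
    J gray
      K gray
      K black
    J black
    O gray
      H gray
        H→K: K black — skip
      H black
      I gray
        I→H: H black — skip
        I→J: J black — skip
        I→L: L is gray → back edge
First back edge: I → L.

I->L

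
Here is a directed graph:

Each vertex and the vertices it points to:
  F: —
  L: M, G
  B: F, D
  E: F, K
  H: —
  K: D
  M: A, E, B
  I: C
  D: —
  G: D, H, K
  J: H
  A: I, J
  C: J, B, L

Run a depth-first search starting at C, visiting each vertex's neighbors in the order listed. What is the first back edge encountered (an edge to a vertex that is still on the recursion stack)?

I→C

DFS from C (visiting each vertex's neighbors in the order listed); mark gray on enter, black on exit:
C gray
  J gray
    H gray
    H black
  J black
  B gray
    F gray
    F black
    D gray
    D black
  B black
  L gray
    M gray
      A gray
        I gray
          I→C: C is gray → back edge
First back edge: I → C.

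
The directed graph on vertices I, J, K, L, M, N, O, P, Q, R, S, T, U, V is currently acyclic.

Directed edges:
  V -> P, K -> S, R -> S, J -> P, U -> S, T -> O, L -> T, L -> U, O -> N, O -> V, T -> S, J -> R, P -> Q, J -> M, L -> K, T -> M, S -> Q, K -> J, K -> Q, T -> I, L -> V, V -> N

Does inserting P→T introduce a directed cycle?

Yes

Adding P→T creates a cycle iff T can already reach P.
Path from T: T → O → V → P.
So T → … → P → T is a cycle.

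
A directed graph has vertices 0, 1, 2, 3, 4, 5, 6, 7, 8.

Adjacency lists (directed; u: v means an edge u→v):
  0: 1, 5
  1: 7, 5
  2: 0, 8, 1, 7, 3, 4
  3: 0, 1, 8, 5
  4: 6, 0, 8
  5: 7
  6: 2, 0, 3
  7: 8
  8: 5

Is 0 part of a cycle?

0 lies on a cycle iff there is a path from 0 back to itself.
Exploring from 0, it never reaches itself; equivalently, its strongly connected component is a singleton.

No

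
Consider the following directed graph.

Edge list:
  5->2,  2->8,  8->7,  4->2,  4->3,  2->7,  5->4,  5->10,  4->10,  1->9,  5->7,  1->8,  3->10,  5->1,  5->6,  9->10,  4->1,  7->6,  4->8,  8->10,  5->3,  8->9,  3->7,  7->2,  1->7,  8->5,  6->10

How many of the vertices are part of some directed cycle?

A vertex is on a directed cycle iff it belongs to a strongly connected component of size ≥ 2 (or has a self-loop).
The vertices on cycles are {1, 2, 3, 4, 5, 7, 8} — 7 in total.

7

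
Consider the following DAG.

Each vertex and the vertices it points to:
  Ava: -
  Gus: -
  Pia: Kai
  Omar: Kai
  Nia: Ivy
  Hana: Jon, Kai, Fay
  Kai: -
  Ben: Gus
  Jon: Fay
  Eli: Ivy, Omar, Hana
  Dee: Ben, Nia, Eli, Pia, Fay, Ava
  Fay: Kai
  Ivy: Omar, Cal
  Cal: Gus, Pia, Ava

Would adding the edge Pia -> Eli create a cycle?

Adding Pia→Eli creates a cycle iff Eli can already reach Pia.
Path from Eli: Eli → Ivy → Cal → Pia.
So Eli → … → Pia → Eli is a cycle.

Yes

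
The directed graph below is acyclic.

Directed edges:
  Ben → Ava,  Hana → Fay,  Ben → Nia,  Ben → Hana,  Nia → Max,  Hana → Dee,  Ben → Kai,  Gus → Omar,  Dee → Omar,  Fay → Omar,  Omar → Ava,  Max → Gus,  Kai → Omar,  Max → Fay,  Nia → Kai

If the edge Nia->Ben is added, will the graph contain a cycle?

Yes

Adding Nia→Ben creates a cycle iff Ben can already reach Nia.
Path from Ben: Ben → Nia.
So Ben → … → Nia → Ben is a cycle.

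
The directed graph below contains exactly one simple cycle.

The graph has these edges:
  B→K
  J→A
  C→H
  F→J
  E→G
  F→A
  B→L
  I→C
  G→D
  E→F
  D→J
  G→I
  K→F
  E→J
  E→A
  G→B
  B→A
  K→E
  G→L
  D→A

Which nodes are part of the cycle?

B, E, G, K

DFS with gray/black marking from G:
G gray
  L gray
  L black
  I gray
    C gray
      H gray
      H black
    C black
  I black
  D gray
    J gray
      A gray
      A black
    J black
    D→A: A black — skip
  D black
  B gray
    B→L: L black — skip
    B→A: A black — skip
    K gray
      F gray
        F→J: J black — skip
        F→A: A black — skip
      F black
      E gray
        E→F: F black — skip
        E→A: A black — skip
        E→G: G is gray → back edge
Back edge closes the cycle G → B → K → E → G; its vertices are {B, E, G, K}.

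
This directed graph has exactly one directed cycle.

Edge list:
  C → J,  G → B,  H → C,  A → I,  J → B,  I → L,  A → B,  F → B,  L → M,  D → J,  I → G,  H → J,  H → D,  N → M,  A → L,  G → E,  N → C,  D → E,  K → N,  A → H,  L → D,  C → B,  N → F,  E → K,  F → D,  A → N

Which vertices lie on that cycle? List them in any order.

D, E, F, K, N

DFS with gray/black marking from N:
N gray
  F gray
    D gray
      J gray
        B gray
        B black
      J black
      E gray
        K gray
          K→N: N is gray → back edge
Back edge closes the cycle N → F → D → E → K → N; its vertices are {D, E, F, K, N}.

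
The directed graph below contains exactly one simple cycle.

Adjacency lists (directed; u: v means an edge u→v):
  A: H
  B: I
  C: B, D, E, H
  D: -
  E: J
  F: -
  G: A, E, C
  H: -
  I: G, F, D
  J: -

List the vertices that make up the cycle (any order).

B, C, G, I

DFS with gray/black marking from I:
I gray
  G gray
    A gray
      H gray
      H black
    A black
    E gray
      J gray
      J black
    E black
    C gray
      B gray
        B→I: I is gray → back edge
Back edge closes the cycle I → G → C → B → I; its vertices are {B, C, G, I}.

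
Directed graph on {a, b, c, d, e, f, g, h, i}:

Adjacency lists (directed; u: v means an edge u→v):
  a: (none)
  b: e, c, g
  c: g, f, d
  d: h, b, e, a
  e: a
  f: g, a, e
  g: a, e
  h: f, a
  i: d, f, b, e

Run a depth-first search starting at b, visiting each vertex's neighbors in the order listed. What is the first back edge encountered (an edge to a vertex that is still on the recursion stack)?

DFS from b (visiting each vertex's neighbors in the order listed); mark gray on enter, black on exit:
b gray
  e gray
    a gray
    a black
  e black
  c gray
    g gray
      g→a: a black — skip
      g→e: e black — skip
    g black
    f gray
      f→g: g black — skip
      f→a: a black — skip
      f→e: e black — skip
    f black
    d gray
      h gray
        h→f: f black — skip
        h→a: a black — skip
      h black
      d→b: b is gray → back edge
First back edge: d → b.

d→b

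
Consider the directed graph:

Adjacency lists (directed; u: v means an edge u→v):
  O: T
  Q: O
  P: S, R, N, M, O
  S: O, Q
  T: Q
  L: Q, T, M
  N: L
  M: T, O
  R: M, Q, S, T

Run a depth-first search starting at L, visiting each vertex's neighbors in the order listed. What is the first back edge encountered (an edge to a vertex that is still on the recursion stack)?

DFS from L (visiting each vertex's neighbors in the order listed); mark gray on enter, black on exit:
L gray
  Q gray
    O gray
      T gray
        T→Q: Q is gray → back edge
First back edge: T → Q.

T->Q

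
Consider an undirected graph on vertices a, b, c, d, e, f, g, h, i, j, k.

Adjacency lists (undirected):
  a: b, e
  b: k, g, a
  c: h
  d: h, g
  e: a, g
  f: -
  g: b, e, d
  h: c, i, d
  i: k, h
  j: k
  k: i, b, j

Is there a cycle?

DFS, tracking each vertex's parent; an edge to a visited non-parent vertex closes a cycle.
Start from f:
visit f (parent –)
visit a (parent –)
  visit b (parent a)
    visit k (parent b)
      visit i (parent k)
        i–k: parent, skip
        visit h (parent i)
          visit c (parent h)
            c–h: parent, skip
          h–i: parent, skip
          visit d (parent h)
            d–h: parent, skip
            visit g (parent d)
              g–b: b visited and ≠ parent → cycle
Cycle: b – k – i – h – d – g – b.

Yes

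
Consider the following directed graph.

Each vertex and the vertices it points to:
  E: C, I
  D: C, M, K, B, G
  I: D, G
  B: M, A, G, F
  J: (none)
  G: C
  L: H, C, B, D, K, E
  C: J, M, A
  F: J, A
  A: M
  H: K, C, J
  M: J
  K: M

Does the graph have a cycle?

DFS with white/gray/black marking, starting from C:
C gray
  J gray
  J black
  M gray
    M→J: J black — skip
  M black
  A gray
    A→M: M black — skip
  A black
C black
E gray
  E→C: C black — skip
  I gray
    D gray
      D→C: C black — skip
      D→M: M black — skip
      K gray
        K→M: M black — skip
      K black
      B gray
        B→M: M black — skip
        B→A: A black — skip
        G gray
          G→C: C black — skip
        G black
        F gray
          F→J: J black — skip
          F→A: A black — skip
        F black
      B black
      D→G: G black — skip
    D black
    I→G: G black — skip
  I black
E black
L gray
  H gray
    H→K: K black — skip
    H→C: C black — skip
    H→J: J black — skip
  H black
  L→C: C black — skip
  L→B: B black — skip
  L→D: D black — skip
  L→K: K black — skip
  L→E: E black — skip
L black
Every edge goes to a white or black vertex — no back edge, so the graph is acyclic.

No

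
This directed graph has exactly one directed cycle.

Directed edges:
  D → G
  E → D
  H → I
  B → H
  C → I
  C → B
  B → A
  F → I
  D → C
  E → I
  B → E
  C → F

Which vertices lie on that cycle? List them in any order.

B, C, D, E

DFS with gray/black marking from D:
D gray
  C gray
    I gray
    I black
    F gray
      F→I: I black — skip
    F black
    B gray
      H gray
        H→I: I black — skip
      H black
      E gray
        E→I: I black — skip
        E→D: D is gray → back edge
Back edge closes the cycle D → C → B → E → D; its vertices are {B, C, D, E}.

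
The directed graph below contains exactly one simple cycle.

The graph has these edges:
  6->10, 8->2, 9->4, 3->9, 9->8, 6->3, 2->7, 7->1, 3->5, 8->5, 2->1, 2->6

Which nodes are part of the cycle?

2, 3, 6, 8, 9

DFS with gray/black marking from 8:
8 gray
  2 gray
    1 gray
    1 black
    6 gray
      3 gray
        9 gray
          9→8: 8 is gray → back edge
Back edge closes the cycle 8 → 2 → 6 → 3 → 9 → 8; its vertices are {2, 3, 6, 8, 9}.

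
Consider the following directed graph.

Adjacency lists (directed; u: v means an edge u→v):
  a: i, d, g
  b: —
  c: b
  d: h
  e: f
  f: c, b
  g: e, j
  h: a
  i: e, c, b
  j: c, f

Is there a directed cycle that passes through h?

h is on a cycle iff h can reach itself via ≥1 edge.
h → a → d → h — yes.

Yes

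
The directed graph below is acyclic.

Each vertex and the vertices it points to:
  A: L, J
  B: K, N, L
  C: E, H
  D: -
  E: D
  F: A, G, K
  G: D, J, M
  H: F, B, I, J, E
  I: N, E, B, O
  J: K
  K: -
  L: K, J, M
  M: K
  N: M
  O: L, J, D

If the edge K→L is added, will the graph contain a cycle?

Yes

Adding K→L creates a cycle iff L can already reach K.
Path from L: L → K.
So L → … → K → L is a cycle.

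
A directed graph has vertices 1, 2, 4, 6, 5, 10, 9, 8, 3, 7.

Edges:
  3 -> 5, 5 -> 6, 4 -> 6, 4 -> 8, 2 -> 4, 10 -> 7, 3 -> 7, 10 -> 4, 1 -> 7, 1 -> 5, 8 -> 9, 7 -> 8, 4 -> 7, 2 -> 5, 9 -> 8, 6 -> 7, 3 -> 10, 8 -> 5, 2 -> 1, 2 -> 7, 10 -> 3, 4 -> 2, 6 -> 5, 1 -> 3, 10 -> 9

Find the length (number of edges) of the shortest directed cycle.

2

For each vertex v, BFS finds the shortest path from v back to v.
The shortest such closed walk is 10 → 3 → 10, length 2.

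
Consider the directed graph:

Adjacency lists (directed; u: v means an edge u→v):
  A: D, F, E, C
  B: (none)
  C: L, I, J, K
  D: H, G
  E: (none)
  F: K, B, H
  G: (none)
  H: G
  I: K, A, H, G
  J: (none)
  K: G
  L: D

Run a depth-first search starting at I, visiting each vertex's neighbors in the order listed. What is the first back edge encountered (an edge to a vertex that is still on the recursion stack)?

DFS from I (visiting each vertex's neighbors in the order listed); mark gray on enter, black on exit:
I gray
  K gray
    G gray
    G black
  K black
  A gray
    D gray
      H gray
        H→G: G black — skip
      H black
      D→G: G black — skip
    D black
    F gray
      F→K: K black — skip
      B gray
      B black
      F→H: H black — skip
    F black
    E gray
    E black
    C gray
      L gray
        L→D: D black — skip
      L black
      C→I: I is gray → back edge
First back edge: C → I.

C->I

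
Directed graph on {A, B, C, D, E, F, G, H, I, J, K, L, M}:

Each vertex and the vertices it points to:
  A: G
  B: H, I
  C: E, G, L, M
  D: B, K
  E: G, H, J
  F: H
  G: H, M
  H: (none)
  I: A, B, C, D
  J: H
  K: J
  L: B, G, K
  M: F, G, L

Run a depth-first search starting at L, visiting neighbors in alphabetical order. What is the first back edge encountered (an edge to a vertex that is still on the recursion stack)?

DFS from L (visiting neighbors in alphabetical order); mark gray on enter, black on exit:
L gray
  B gray
    H gray
    H black
    I gray
      A gray
        G gray
          G→H: H black — skip
          M gray
            F gray
              F→H: H black — skip
            F black
            M→G: G is gray → back edge
First back edge: M → G.

M→G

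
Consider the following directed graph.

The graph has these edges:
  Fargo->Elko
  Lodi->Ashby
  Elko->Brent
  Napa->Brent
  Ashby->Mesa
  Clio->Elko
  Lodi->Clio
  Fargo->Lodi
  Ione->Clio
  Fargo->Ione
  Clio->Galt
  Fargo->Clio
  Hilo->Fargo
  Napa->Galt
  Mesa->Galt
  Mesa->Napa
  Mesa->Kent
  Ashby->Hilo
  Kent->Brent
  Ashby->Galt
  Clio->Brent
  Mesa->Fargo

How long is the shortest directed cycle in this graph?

4

For each vertex v, BFS finds the shortest path from v back to v.
The shortest such closed walk is Ashby → Hilo → Fargo → Lodi → Ashby, length 4.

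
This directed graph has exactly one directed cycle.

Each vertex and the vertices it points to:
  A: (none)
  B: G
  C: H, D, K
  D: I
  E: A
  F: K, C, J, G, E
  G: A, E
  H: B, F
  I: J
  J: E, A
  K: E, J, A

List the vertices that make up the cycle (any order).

C, F, H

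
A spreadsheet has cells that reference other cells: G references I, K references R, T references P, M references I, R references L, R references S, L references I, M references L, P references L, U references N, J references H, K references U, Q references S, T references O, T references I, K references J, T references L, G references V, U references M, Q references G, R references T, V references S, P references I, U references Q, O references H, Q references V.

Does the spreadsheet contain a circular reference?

No

DFS with white/gray/black marking, starting from G:
G gray
  I gray
  I black
  V gray
    S gray
    S black
  V black
G black
L gray
  L→I: I black — skip
L black
H gray
H black
R gray
  R→S: S black — skip
  R→L: L black — skip
  T gray
    O gray
      O→H: H black — skip
    O black
    T→I: I black — skip
    P gray
      P→L: L black — skip
      P→I: I black — skip
    P black
    T→L: L black — skip
  T black
R black
N gray
N black
J gray
  J→H: H black — skip
J black
K gray
  U gray
    M gray
      M→I: I black — skip
      M→L: L black — skip
    M black
    U→N: N black — skip
    Q gray
      Q→S: S black — skip
      Q→V: V black — skip
      Q→G: G black — skip
    Q black
  U black
  K→J: J black — skip
  K→R: R black — skip
K black
Every edge goes to a white or black vertex — no back edge, so the graph is acyclic.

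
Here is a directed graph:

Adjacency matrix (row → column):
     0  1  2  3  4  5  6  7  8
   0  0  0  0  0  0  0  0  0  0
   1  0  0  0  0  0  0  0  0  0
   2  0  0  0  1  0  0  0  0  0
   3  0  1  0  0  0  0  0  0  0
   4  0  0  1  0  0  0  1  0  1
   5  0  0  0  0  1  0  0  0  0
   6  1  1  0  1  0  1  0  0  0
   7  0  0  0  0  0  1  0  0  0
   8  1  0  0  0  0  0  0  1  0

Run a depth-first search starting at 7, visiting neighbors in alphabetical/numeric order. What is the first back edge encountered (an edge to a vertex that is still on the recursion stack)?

6->5

DFS from 7 (visiting neighbors in alphabetical/numeric order); mark gray on enter, black on exit:
7 gray
  5 gray
    4 gray
      2 gray
        3 gray
          1 gray
          1 black
        3 black
      2 black
      6 gray
        0 gray
        0 black
        6→1: 1 black — skip
        6→3: 3 black — skip
        6→5: 5 is gray → back edge
First back edge: 6 → 5.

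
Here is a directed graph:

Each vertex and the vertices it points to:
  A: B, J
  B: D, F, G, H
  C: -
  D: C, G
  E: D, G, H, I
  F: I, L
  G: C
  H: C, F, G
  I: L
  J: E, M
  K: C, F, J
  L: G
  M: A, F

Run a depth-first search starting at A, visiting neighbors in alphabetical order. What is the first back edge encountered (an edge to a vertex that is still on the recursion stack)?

M->A

DFS from A (visiting neighbors in alphabetical order); mark gray on enter, black on exit:
A gray
  B gray
    D gray
      C gray
      C black
      G gray
        G→C: C black — skip
      G black
    D black
    F gray
      I gray
        L gray
          L→G: G black — skip
        L black
      I black
      F→L: L black — skip
    F black
    B→G: G black — skip
    H gray
      H→C: C black — skip
      H→F: F black — skip
      H→G: G black — skip
    H black
  B black
  J gray
    E gray
      E→D: D black — skip
      E→G: G black — skip
      E→H: H black — skip
      E→I: I black — skip
    E black
    M gray
      M→A: A is gray → back edge
First back edge: M → A.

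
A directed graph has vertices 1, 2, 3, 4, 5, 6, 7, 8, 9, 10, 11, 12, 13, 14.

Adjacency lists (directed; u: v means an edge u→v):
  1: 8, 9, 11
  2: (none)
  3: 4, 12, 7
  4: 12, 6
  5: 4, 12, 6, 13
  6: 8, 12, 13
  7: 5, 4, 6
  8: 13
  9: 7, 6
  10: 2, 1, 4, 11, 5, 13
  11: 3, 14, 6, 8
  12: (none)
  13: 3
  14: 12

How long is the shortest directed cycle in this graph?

4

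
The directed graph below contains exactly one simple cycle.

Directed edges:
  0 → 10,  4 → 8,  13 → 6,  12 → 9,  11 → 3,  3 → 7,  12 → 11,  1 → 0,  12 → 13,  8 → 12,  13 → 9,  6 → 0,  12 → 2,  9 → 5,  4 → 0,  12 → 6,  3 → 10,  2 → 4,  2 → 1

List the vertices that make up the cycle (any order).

2, 4, 8, 12

DFS with gray/black marking from 12:
12 gray
  13 gray
    9 gray
      5 gray
      5 black
    9 black
    6 gray
      0 gray
        10 gray
        10 black
      0 black
    6 black
  13 black
  12→6: 6 black — skip
  2 gray
    1 gray
      1→0: 0 black — skip
    1 black
    4 gray
      4→0: 0 black — skip
      8 gray
        8→12: 12 is gray → back edge
Back edge closes the cycle 12 → 2 → 4 → 8 → 12; its vertices are {2, 4, 8, 12}.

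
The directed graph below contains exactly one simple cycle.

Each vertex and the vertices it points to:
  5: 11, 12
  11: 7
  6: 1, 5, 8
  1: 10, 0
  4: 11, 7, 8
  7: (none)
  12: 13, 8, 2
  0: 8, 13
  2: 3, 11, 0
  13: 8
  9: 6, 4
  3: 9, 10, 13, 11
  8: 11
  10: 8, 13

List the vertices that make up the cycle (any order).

DFS with gray/black marking from 2:
2 gray
  3 gray
    9 gray
      6 gray
        1 gray
          10 gray
            8 gray
              11 gray
                7 gray
                7 black
              11 black
            8 black
            13 gray
              13→8: 8 black — skip
            13 black
          10 black
          0 gray
            0→8: 8 black — skip
            0→13: 13 black — skip
          0 black
        1 black
        5 gray
          5→11: 11 black — skip
          12 gray
            12→13: 13 black — skip
            12→8: 8 black — skip
            12→2: 2 is gray → back edge
Back edge closes the cycle 2 → 3 → 9 → 6 → 5 → 12 → 2; its vertices are {2, 3, 5, 6, 9, 12}.

2, 3, 5, 6, 9, 12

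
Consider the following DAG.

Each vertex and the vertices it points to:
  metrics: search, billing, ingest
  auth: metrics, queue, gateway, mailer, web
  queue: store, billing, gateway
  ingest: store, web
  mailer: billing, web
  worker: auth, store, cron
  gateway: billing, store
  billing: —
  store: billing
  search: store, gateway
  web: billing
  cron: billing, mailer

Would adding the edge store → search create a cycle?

Adding store→search creates a cycle iff search can already reach store.
Path from search: search → store.
So search → … → store → search is a cycle.

Yes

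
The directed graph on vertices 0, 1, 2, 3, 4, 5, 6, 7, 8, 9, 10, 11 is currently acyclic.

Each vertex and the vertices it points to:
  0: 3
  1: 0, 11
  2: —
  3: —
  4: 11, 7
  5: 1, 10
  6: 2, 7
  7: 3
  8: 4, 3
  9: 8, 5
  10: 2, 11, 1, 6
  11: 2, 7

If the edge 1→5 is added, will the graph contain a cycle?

Yes

Adding 1→5 creates a cycle iff 5 can already reach 1.
Path from 5: 5 → 1.
So 5 → … → 1 → 5 is a cycle.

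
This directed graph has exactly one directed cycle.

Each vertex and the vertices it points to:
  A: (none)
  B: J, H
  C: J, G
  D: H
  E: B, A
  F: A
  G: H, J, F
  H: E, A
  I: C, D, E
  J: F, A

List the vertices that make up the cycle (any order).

B, E, H

DFS with gray/black marking from E:
E gray
  B gray
    J gray
      F gray
        A gray
        A black
      F black
      J→A: A black — skip
    J black
    H gray
      H→E: E is gray → back edge
Back edge closes the cycle E → B → H → E; its vertices are {B, E, H}.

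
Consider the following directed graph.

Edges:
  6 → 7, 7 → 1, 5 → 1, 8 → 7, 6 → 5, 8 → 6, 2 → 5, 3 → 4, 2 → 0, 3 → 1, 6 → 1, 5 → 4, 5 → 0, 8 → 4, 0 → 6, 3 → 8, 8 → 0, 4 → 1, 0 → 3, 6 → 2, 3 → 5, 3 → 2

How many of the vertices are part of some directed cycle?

A vertex is on a directed cycle iff it belongs to a strongly connected component of size ≥ 2 (or has a self-loop).
The vertices on cycles are {0, 2, 3, 5, 6, 8} — 6 in total.

6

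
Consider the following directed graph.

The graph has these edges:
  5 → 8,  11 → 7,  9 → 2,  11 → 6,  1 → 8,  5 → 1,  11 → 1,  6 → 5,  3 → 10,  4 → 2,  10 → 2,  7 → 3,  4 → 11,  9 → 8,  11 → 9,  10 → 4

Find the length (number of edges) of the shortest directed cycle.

5

For each vertex v, BFS finds the shortest path from v back to v.
The shortest such closed walk is 11 → 7 → 3 → 10 → 4 → 11, length 5.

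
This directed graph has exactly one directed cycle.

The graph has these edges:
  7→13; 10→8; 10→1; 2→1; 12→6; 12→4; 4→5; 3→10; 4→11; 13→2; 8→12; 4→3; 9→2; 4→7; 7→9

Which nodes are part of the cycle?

3, 4, 8, 10, 12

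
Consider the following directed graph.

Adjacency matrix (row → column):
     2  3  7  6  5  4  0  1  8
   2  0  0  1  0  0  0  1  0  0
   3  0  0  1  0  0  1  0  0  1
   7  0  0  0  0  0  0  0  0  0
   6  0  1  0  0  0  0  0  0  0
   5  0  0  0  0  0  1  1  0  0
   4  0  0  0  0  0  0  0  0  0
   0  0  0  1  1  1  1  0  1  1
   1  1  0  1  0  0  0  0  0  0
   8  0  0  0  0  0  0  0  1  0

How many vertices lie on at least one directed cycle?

7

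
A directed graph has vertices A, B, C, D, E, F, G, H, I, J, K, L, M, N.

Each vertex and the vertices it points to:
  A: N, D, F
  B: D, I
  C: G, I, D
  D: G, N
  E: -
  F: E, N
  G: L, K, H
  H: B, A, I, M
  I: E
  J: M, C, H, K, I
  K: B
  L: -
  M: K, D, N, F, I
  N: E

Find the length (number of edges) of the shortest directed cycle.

For each vertex v, BFS finds the shortest path from v back to v.
The shortest such closed walk is G → H → A → D → G, length 4.

4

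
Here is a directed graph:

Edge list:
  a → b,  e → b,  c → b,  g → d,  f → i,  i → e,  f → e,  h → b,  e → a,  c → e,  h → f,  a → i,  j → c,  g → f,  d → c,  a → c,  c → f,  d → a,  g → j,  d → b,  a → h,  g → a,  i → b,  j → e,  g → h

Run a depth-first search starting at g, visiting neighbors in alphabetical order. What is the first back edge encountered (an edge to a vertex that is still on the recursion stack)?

DFS from g (visiting neighbors in alphabetical order); mark gray on enter, black on exit:
g gray
  a gray
    b gray
    b black
    c gray
      c→b: b black — skip
      e gray
        e→a: a is gray → back edge
First back edge: e → a.

e->a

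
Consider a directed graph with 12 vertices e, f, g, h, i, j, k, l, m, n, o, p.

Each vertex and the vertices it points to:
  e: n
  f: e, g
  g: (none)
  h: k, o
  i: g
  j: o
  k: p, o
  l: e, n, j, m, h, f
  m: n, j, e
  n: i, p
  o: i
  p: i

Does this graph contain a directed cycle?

DFS with white/gray/black marking, starting from j:
j gray
  o gray
    i gray
      g gray
      g black
    i black
  o black
j black
e gray
  n gray
    n→i: i black — skip
    p gray
      p→i: i black — skip
    p black
  n black
e black
f gray
  f→e: e black — skip
  f→g: g black — skip
f black
h gray
  k gray
    k→p: p black — skip
    k→o: o black — skip
  k black
  h→o: o black — skip
h black
l gray
  l→e: e black — skip
  l→n: n black — skip
  l→j: j black — skip
  m gray
    m→n: n black — skip
    m→j: j black — skip
    m→e: e black — skip
  m black
  l→h: h black — skip
  l→f: f black — skip
l black
Every edge goes to a white or black vertex — no back edge, so the graph is acyclic.

No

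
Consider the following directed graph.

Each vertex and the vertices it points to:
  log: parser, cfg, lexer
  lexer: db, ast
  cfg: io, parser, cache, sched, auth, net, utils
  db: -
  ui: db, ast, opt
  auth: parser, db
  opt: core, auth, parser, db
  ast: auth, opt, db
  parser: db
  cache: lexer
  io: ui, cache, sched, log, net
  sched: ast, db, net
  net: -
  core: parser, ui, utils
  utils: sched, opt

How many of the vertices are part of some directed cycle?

9

A vertex is on a directed cycle iff it belongs to a strongly connected component of size ≥ 2 (or has a self-loop).
The vertices on cycles are {io, ui, ast, cfg, log, opt, core, sched, utils} — 9 in total.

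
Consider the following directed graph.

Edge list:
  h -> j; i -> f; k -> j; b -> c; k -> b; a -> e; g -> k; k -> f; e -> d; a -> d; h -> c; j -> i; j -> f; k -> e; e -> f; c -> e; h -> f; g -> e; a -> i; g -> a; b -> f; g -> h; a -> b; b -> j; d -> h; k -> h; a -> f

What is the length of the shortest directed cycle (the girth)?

4

For each vertex v, BFS finds the shortest path from v back to v.
The shortest such closed walk is d → h → c → e → d, length 4.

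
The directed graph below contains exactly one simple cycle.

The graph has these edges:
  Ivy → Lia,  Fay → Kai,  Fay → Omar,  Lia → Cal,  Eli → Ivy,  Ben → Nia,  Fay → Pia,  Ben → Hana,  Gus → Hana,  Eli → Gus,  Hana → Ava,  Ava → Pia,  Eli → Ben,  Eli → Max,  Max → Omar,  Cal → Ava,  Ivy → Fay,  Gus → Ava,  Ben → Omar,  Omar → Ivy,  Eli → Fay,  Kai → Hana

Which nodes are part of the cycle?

DFS with gray/black marking from Ivy:
Ivy gray
  Fay gray
    Pia gray
    Pia black
    Kai gray
      Hana gray
        Ava gray
          Ava→Pia: Pia black — skip
        Ava black
      Hana black
    Kai black
    Omar gray
      Omar→Ivy: Ivy is gray → back edge
Back edge closes the cycle Ivy → Fay → Omar → Ivy; its vertices are {Fay, Ivy, Omar}.

Fay, Ivy, Omar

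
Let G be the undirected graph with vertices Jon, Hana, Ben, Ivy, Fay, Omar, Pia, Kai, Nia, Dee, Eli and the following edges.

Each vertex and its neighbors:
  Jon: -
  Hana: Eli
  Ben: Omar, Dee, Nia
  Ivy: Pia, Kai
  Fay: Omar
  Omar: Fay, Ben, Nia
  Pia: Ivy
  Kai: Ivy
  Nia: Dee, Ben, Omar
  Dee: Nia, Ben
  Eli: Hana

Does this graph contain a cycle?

Yes

DFS, tracking each vertex's parent; an edge to a visited non-parent vertex closes a cycle.
Start from Fay:
visit Fay (parent –)
  visit Omar (parent Fay)
    Omar–Fay: parent, skip
    visit Ben (parent Omar)
      Ben–Omar: parent, skip
      visit Dee (parent Ben)
        visit Nia (parent Dee)
          Nia–Dee: parent, skip
          Nia–Ben: Ben visited and ≠ parent → cycle
Cycle: Ben – Dee – Nia – Ben.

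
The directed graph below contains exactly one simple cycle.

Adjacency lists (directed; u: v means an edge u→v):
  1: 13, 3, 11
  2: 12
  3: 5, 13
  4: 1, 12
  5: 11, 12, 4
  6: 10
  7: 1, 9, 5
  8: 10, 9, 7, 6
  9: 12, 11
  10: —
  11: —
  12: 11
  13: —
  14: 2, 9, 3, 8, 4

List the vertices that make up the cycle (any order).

DFS with gray/black marking from 4:
4 gray
  1 gray
    13 gray
    13 black
    3 gray
      5 gray
        11 gray
        11 black
        12 gray
          12→11: 11 black — skip
        12 black
        5→4: 4 is gray → back edge
Back edge closes the cycle 4 → 1 → 3 → 5 → 4; its vertices are {1, 3, 4, 5}.

1, 3, 4, 5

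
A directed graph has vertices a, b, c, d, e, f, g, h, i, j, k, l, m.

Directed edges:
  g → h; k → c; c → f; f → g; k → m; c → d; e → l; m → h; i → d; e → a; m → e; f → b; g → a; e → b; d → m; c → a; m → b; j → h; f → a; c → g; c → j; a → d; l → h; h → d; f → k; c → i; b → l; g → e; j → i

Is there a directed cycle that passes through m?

Yes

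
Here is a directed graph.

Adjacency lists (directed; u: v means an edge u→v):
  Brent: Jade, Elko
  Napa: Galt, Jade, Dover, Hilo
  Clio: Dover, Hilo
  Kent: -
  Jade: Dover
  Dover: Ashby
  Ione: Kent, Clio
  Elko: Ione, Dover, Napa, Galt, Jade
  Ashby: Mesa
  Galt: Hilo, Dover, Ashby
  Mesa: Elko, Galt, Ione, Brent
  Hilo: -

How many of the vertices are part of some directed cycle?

10

A vertex is on a directed cycle iff it belongs to a strongly connected component of size ≥ 2 (or has a self-loop).
The vertices on cycles are {Clio, Elko, Galt, Ione, Jade, Mesa, Napa, Ashby, Brent, Dover} — 10 in total.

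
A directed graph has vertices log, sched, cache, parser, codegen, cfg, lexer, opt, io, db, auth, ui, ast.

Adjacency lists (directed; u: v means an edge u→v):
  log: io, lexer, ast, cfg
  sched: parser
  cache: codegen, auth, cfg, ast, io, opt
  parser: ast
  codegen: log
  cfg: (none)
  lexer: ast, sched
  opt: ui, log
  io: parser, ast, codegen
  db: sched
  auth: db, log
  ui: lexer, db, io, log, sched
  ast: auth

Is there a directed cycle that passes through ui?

No

ui lies on a cycle iff there is a path from ui back to itself.
Exploring from ui, it never reaches itself; equivalently, its strongly connected component is a singleton.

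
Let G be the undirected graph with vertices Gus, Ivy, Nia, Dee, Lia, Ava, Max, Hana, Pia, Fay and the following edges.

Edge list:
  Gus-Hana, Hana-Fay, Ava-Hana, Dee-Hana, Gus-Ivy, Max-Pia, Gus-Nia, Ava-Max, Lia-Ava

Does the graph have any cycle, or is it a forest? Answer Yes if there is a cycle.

No

DFS, tracking each vertex's parent; an edge to a visited non-parent vertex closes a cycle.
Start from Nia:
visit Nia (parent –)
  visit Gus (parent Nia)
    visit Hana (parent Gus)
      visit Ava (parent Hana)
        visit Lia (parent Ava)
          Lia–Ava: parent, skip
        visit Max (parent Ava)
          Max–Ava: parent, skip
          visit Pia (parent Max)
            Pia–Max: parent, skip
        Ava–Hana: parent, skip
      Hana–Gus: parent, skip
      visit Fay (parent Hana)
        Fay–Hana: parent, skip
      visit Dee (parent Hana)
        Dee–Hana: parent, skip
    visit Ivy (parent Gus)
      Ivy–Gus: parent, skip
    Gus–Nia: parent, skip
No non-parent visited neighbor found — the graph is a forest.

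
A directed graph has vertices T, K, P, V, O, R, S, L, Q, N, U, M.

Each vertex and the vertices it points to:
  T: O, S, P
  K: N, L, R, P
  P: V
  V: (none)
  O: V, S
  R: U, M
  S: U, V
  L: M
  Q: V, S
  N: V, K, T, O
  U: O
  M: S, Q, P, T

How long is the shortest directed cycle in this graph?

For each vertex v, BFS finds the shortest path from v back to v.
The shortest such closed walk is N → K → N, length 2.

2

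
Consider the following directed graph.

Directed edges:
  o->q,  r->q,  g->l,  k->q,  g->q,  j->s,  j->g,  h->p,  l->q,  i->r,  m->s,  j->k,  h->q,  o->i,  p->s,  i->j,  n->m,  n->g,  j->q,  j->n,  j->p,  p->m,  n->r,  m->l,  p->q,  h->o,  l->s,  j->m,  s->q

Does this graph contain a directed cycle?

DFS with white/gray/black marking, starting from q:
q gray
q black
j gray
  g gray
    l gray
      l→q: q black — skip
      s gray
        s→q: q black — skip
      s black
    l black
    g→q: q black — skip
  g black
  p gray
    m gray
      m→l: l black — skip
      m→s: s black — skip
    m black
    p→s: s black — skip
    p→q: q black — skip
  p black
  k gray
    k→q: q black — skip
  k black
  j→m: m black — skip
  j→q: q black — skip
  n gray
    r gray
      r→q: q black — skip
    r black
    n→m: m black — skip
    n→g: g black — skip
  n black
  j→s: s black — skip
j black
i gray
  i→j: j black — skip
  i→r: r black — skip
i black
h gray
  h→q: q black — skip
  h→p: p black — skip
  o gray
    o→i: i black — skip
    o→q: q black — skip
  o black
h black
Every edge goes to a white or black vertex — no back edge, so the graph is acyclic.

No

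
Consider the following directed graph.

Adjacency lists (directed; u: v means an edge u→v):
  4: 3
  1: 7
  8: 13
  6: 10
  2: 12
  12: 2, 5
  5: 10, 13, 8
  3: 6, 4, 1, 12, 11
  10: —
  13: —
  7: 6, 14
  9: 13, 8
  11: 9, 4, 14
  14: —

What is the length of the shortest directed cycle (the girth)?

2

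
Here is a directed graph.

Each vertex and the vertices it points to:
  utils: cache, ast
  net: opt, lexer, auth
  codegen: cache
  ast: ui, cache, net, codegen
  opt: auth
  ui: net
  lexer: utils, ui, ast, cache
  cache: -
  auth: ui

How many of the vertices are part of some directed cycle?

7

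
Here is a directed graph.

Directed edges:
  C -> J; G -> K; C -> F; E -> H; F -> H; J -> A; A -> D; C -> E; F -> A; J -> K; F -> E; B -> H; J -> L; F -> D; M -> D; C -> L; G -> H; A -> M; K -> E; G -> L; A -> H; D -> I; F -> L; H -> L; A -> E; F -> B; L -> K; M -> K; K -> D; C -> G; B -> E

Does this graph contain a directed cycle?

DFS with white/gray/black marking, starting from L:
L gray
  K gray
    E gray
      H gray
        H→L: L is gray → back edge
Back edge found, so a cycle exists: L → K → E → H → L.

Yes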